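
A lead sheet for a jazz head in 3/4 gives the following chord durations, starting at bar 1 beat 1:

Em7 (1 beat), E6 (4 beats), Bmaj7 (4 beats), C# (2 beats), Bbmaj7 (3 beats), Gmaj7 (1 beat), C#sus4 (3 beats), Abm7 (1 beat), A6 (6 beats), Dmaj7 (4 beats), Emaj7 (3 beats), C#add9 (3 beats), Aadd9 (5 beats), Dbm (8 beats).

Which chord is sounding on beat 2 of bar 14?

Dbm

Beat 2 of bar 14 is beat (14−1)×3 + 2 = 41 overall.
Running totals: Em7 ends at 1, E6 ends at 5, Bmaj7 ends at 9, C# ends at 11, Bbmaj7 ends at 14, Gmaj7 ends at 15, C#sus4 ends at 18, Abm7 ends at 19, A6 ends at 25, Dmaj7 ends at 29, Emaj7 ends at 32, C#add9 ends at 35, Aadd9 ends at 40, Dbm ends at 48.
Beat 41 falls within Dbm.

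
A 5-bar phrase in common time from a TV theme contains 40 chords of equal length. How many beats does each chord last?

0.5 beats

5 bars × 4 beats/bar = 20 beats total.
20 beats ÷ 40 chords = 0.5 beats per chord.
(That is an eighth note.)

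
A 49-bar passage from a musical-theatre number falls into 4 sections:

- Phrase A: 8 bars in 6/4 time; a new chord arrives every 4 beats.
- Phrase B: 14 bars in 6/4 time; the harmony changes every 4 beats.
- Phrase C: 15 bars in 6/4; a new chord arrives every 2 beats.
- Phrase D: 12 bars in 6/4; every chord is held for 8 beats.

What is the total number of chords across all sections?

A has 48 beats and chords last 4 each, so 12 chords.
B has 84 beats and chords last 4 each, so 21 chords.
C has 90 beats and chords last 2 each, so 45 chords.
D has 72 beats and chords last 8 each, so 9 chords.
Total: 12 + 21 + 45 + 9 = 87.

87 chords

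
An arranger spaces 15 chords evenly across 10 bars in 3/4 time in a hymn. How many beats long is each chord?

2 beats

10 bars × 3 beats/bar = 30 beats total.
30 beats ÷ 15 chords = 2 beats per chord.
(That is a half note.)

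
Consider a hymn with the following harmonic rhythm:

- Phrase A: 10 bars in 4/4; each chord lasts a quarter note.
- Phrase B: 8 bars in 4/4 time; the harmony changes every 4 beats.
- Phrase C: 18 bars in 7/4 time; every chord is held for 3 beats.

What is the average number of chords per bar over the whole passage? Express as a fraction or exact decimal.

A: 10 bars of 4 beats is 40 beats; at 1 beat each that's 40 chords.
B: 8 bars of 4 beats is 32 beats; at 4 beats each that's 8 chords.
C: 18 bars of 7 beats is 126 beats; at 3 beats each that's 42 chords.
Overall: 90 chords over 36 bars → 90/36 = 2.5 chords per bar.

2.5 chords per bar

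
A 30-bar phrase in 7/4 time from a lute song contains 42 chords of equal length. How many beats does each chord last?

30 bars × 7 beats/bar = 210 beats total.
210 beats ÷ 42 chords = 5 beats per chord.

5 beats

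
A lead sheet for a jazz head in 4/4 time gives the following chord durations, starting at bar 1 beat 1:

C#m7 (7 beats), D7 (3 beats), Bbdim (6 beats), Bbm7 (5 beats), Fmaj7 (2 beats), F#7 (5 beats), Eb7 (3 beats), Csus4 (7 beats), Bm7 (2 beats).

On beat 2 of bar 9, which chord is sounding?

Beat 2 of bar 9 is beat (9−1)×4 + 2 = 34 overall.
Running totals: C#m7 ends at 7, D7 ends at 10, Bbdim ends at 16, Bbm7 ends at 21, Fmaj7 ends at 23, F#7 ends at 28, Eb7 ends at 31, Csus4 ends at 38.
Beat 34 falls within Csus4.

Csus4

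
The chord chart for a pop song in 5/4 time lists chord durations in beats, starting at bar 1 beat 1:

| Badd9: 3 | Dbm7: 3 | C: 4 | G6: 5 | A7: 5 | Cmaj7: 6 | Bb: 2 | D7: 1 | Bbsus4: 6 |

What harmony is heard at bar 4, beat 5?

A7

Beat 5 of bar 4 is beat (4−1)×5 + 5 = 20 overall.
Running totals: Badd9 ends at 3, Dbm7 ends at 6, C ends at 10, G6 ends at 15, A7 ends at 20.
Beat 20 falls within A7.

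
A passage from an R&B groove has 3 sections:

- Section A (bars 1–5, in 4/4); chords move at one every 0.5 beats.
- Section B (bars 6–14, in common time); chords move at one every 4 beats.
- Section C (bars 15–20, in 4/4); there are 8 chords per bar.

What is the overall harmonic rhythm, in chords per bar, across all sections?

A: 5 bars of 4 beats is 20 beats; at 0.5 beats each that's 40 chords.
B: 9 bars of 4 beats is 36 beats; at 4 beats each that's 9 chords.
C: 6 bars of 4 beats is 24 beats; at 0.5 beats each that's 48 chords.
Overall: 97 chords over 20 bars → 97/20 = 4.85 chords per bar.

4.85 chords per bar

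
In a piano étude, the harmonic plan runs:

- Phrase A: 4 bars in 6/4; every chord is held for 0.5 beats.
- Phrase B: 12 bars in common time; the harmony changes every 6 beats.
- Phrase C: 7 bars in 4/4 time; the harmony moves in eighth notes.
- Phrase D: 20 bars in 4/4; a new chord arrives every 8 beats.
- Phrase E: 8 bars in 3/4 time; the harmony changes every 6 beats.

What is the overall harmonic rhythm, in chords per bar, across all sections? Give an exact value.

42/17 chords per bar

A: 4 bars of 6 beats is 24 beats; at 0.5 beats each that's 48 chords.
B: 12 bars of 4 beats is 48 beats; at 6 beats each that's 8 chords.
C: 7 bars of 4 beats is 28 beats; at 0.5 beats each that's 56 chords.
D: 20 bars of 4 beats is 80 beats; at 8 beats each that's 10 chords.
E: 8 bars of 3 beats is 24 beats; at 6 beats each that's 4 chords.
Overall: 126 chords over 51 bars → 126/51 = 42/17 chords per bar.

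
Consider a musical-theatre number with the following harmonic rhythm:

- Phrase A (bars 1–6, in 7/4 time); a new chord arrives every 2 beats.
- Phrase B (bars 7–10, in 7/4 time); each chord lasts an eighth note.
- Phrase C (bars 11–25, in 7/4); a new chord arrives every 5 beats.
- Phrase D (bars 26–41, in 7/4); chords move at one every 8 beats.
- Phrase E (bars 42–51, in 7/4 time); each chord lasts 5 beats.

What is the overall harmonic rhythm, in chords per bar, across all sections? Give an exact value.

42/17 chords per bar

A: 6 bars of 7 beats is 42 beats; at 2 beats each that's 21 chords.
B: 4 bars of 7 beats is 28 beats; at 0.5 beats each that's 56 chords.
C: 15 bars of 7 beats is 105 beats; at 5 beats each that's 21 chords.
D: 16 bars of 7 beats is 112 beats; at 8 beats each that's 14 chords.
E: 10 bars of 7 beats is 70 beats; at 5 beats each that's 14 chords.
Overall: 126 chords over 51 bars → 126/51 = 42/17 chords per bar.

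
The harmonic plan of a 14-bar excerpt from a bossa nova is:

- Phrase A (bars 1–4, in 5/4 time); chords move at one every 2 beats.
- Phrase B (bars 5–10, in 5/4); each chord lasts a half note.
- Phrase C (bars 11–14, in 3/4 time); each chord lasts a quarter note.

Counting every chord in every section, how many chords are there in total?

A: 4·5 = 20 beats, 20/2 = 10 chords.
B: 6·5 = 30 beats, 30/2 = 15 chords.
C: 4·3 = 12 beats, 12/1 = 12 chords.
Total: 10 + 15 + 12 = 37.

37 chords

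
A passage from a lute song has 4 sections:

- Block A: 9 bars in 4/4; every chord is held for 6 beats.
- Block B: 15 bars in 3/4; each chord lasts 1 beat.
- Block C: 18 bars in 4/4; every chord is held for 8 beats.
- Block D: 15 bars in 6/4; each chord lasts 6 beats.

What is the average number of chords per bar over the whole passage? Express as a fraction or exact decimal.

25/19 chords per bar

A: 9 bars of 4 beats is 36 beats; at 6 beats each that's 6 chords.
B: 15 bars of 3 beats is 45 beats; at 1 beat each that's 45 chords.
C: 18 bars of 4 beats is 72 beats; at 8 beats each that's 9 chords.
D: 15 bars of 6 beats is 90 beats; at 6 beats each that's 15 chords.
Overall: 75 chords over 57 bars → 75/57 = 25/19 chords per bar.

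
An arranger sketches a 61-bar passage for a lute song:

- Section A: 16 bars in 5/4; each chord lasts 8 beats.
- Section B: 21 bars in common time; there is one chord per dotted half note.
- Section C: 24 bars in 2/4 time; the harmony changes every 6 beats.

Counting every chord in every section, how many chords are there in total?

A: 16·5 = 80 beats, 80/8 = 10 chords.
B: 21·4 = 84 beats, 84/3 = 28 chords.
C: 24·2 = 48 beats, 48/6 = 8 chords.
Total: 10 + 28 + 8 = 46.

46 chords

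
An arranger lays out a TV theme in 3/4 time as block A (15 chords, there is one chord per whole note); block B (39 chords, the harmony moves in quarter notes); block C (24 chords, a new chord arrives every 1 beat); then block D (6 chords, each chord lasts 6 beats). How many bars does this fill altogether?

A: 15 × 4 = 60 beats = 20 bars.
B: 39 × 1 = 39 beats = 13 bars.
C: 24 × 1 = 24 beats = 8 bars.
D: 6 × 6 = 36 beats = 12 bars.
Total: 20 + 13 + 8 + 12 = 53 bars.

53 bars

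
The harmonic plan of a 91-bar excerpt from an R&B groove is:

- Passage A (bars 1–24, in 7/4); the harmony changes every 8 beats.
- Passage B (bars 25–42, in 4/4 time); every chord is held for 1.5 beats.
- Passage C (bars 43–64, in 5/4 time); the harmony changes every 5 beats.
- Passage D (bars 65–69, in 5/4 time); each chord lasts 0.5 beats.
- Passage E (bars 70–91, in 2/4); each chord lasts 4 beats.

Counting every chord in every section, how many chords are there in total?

A: 24 bars × 7 beats = 168 beats; 8 beats/chord → 21 chords.
B: 18 bars × 4 beats = 72 beats; 1.5 beats/chord → 48 chords.
C: 22 bars × 5 beats = 110 beats; 5 beats/chord → 22 chords.
D: 5 bars × 5 beats = 25 beats; 0.5 beats/chord → 50 chords.
E: 22 bars × 2 beats = 44 beats; 4 beats/chord → 11 chords.
Total: 21 + 48 + 22 + 50 + 11 = 152.

152 chords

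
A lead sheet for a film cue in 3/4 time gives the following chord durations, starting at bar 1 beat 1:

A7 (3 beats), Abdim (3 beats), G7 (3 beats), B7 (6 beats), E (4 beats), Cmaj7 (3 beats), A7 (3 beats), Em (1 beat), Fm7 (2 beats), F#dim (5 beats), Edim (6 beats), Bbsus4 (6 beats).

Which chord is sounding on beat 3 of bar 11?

Beat 3 of bar 11 is beat (11−1)×3 + 3 = 33 overall.
Running totals: A7 ends at 3, Abdim ends at 6, G7 ends at 9, B7 ends at 15, E ends at 19, Cmaj7 ends at 22, A7 ends at 25, Em ends at 26, Fm7 ends at 28, F#dim ends at 33.
Beat 33 falls within F#dim.

F#dim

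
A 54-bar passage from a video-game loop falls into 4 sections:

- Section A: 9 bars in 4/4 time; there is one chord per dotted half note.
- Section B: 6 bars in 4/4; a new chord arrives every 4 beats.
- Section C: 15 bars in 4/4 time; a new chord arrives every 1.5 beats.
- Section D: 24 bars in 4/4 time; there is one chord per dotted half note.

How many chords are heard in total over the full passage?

90 chords

A: 9·4 = 36 beats, 36/3 = 12 chords.
B: 6·4 = 24 beats, 24/4 = 6 chords.
C: 15·4 = 60 beats, 60/1.5 = 40 chords.
D: 24·4 = 96 beats, 96/3 = 32 chords.
Total: 12 + 6 + 40 + 32 = 90.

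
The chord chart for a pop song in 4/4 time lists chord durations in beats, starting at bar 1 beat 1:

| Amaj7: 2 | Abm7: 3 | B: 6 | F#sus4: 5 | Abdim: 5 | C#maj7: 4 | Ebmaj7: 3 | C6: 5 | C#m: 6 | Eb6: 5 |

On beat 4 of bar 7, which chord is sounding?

Beat 4 of bar 7 is beat (7−1)×4 + 4 = 28 overall.
Running totals: Amaj7 ends at 2, Abm7 ends at 5, B ends at 11, F#sus4 ends at 16, Abdim ends at 21, C#maj7 ends at 25, Ebmaj7 ends at 28.
Beat 28 falls within Ebmaj7.

Ebmaj7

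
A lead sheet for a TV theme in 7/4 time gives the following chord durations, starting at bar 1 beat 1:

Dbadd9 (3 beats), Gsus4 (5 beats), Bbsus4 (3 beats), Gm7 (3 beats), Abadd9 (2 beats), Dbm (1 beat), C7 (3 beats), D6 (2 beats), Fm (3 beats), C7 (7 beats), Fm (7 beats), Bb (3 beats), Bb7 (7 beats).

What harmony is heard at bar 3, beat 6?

Beat 6 of bar 3 is beat (3−1)×7 + 6 = 20 overall.
Running totals: Dbadd9 ends at 3, Gsus4 ends at 8, Bbsus4 ends at 11, Gm7 ends at 14, Abadd9 ends at 16, Dbm ends at 17, C7 ends at 20.
Beat 20 falls within C7.

C7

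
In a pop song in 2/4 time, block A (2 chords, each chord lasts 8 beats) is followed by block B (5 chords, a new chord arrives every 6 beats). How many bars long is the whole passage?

23 bars

A: 2 × 8 = 16 beats = 8 bars.
B: 5 × 6 = 30 beats = 15 bars.
Total: 8 + 15 = 23 bars.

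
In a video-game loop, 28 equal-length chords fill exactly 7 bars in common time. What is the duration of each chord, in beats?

1 beat

7 bars × 4 beats/bar = 28 beats total.
28 beats ÷ 28 chords = 1 beats per chord.
(That is a quarter note.)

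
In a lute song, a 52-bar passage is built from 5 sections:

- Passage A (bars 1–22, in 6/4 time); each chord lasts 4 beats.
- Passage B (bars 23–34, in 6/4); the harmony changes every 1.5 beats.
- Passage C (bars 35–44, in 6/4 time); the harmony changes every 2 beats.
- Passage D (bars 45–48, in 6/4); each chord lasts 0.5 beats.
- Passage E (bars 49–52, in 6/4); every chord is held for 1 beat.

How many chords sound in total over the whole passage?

183 chords

A has 132 beats and chords last 4 each, so 33 chords.
B has 72 beats and chords last 1.5 each, so 48 chords.
C has 60 beats and chords last 2 each, so 30 chords.
D has 24 beats and chords last 0.5 each, so 48 chords.
E has 24 beats and chords last 1 each, so 24 chords.
Total: 33 + 48 + 30 + 48 + 24 = 183.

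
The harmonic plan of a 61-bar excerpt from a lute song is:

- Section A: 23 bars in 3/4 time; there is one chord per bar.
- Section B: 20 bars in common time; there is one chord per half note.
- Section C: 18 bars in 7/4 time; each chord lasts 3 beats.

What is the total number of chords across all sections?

A has 69 beats and chords last 3 each, so 23 chords.
B has 80 beats and chords last 2 each, so 40 chords.
C has 126 beats and chords last 3 each, so 42 chords.
Total: 23 + 40 + 42 = 105.

105 chords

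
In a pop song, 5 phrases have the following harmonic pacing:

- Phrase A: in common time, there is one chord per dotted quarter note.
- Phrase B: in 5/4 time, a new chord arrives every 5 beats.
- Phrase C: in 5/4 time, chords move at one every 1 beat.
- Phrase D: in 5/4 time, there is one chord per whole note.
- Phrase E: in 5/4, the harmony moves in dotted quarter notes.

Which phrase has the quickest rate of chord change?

Phrase C

A: 4 beats/bar ÷ 1.5 beats/chord = 8/3 chords/bar.
B: 5 beats/bar ÷ 5 beats/chord = 1 chord/bar.
C: 5 beats/bar ÷ 1 beat/chord = 5 chords/bar.
D: 5 beats/bar ÷ 4 beats/chord = 1.25 chords/bar.
E: 5 beats/bar ÷ 1.5 beats/chord = 10/3 chords/bar.
Fastest is C at 5 chords/bar.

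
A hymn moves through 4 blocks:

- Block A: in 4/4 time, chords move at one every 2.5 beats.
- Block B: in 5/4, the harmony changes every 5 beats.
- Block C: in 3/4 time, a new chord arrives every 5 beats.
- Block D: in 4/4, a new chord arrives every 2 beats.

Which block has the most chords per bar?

Block D

A: 4/2.5 = 1.6 chords/bar.
B: 5/5 = 1 chord/bar.
C: 3/5 = 0.6 chords/bar.
D: 4/2 = 2 chords/bar.
Fastest is D at 2 chords/bar.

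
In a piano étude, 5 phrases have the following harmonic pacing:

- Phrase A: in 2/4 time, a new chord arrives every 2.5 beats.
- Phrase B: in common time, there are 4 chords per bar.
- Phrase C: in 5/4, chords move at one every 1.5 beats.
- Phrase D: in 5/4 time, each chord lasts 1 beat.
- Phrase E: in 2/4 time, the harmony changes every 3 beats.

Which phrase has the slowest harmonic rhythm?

A: 2/2.5 = 0.8 chords/bar.
B: 4/1 = 4 chords/bar.
C: 5/1.5 = 10/3 chords/bar.
D: 5/1 = 5 chords/bar.
E: 2/3 = 2/3 chords/bar.
Slowest is E at 2/3 chords/bar.

Phrase E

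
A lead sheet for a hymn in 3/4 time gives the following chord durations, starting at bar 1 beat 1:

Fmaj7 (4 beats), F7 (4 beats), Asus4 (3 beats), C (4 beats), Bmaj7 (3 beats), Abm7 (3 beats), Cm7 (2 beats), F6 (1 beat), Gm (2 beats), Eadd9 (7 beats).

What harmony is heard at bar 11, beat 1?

Eadd9

Beat 1 of bar 11 is beat (11−1)×3 + 1 = 31 overall.
Running totals: Fmaj7 ends at 4, F7 ends at 8, Asus4 ends at 11, C ends at 15, Bmaj7 ends at 18, Abm7 ends at 21, Cm7 ends at 23, F6 ends at 24, Gm ends at 26, Eadd9 ends at 33.
Beat 31 falls within Eadd9.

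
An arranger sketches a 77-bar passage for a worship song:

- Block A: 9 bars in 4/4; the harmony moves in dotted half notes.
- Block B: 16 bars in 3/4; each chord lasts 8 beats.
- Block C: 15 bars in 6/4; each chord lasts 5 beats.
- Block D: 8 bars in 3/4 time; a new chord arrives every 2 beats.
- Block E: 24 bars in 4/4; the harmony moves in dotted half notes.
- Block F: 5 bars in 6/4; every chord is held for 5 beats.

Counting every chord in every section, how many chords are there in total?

86 chords

A has 36 beats and chords last 3 each, so 12 chords.
B has 48 beats and chords last 8 each, so 6 chords.
C has 90 beats and chords last 5 each, so 18 chords.
D has 24 beats and chords last 2 each, so 12 chords.
E has 96 beats and chords last 3 each, so 32 chords.
F has 30 beats and chords last 5 each, so 6 chords.
Total: 12 + 6 + 18 + 12 + 32 + 6 = 86.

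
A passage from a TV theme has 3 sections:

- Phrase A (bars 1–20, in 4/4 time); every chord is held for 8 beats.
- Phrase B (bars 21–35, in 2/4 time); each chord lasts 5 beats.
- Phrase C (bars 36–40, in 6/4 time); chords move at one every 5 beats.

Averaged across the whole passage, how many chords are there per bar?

A: 20 bars of 4 beats is 80 beats; at 8 beats each that's 10 chords.
B: 15 bars of 2 beats is 30 beats; at 5 beats each that's 6 chords.
C: 5 bars of 6 beats is 30 beats; at 5 beats each that's 6 chords.
Overall: 22 chords over 40 bars → 22/40 = 0.55 chords per bar.

0.55 chords per bar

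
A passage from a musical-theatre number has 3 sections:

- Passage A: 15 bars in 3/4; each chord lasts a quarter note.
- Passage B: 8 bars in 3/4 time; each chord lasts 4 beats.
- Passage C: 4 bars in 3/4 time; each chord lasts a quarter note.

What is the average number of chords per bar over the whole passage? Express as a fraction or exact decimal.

A: 15 bars of 3 beats is 45 beats; at 1 beat each that's 45 chords.
B: 8 bars of 3 beats is 24 beats; at 4 beats each that's 6 chords.
C: 4 bars of 3 beats is 12 beats; at 1 beat each that's 12 chords.
Overall: 63 chords over 27 bars → 63/27 = 7/3 chords per bar.

7/3 chords per bar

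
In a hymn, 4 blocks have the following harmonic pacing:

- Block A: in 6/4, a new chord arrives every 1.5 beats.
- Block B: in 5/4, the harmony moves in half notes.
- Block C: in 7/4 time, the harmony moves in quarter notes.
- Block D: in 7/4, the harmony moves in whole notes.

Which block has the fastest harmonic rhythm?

A: 6 beats/bar ÷ 1.5 beats/chord = 4 chords/bar.
B: 5 beats/bar ÷ 2 beats/chord = 2.5 chords/bar.
C: 7 beats/bar ÷ 1 beat/chord = 7 chords/bar.
D: 7 beats/bar ÷ 4 beats/chord = 1.75 chords/bar.
Fastest is C at 7 chords/bar.

Block C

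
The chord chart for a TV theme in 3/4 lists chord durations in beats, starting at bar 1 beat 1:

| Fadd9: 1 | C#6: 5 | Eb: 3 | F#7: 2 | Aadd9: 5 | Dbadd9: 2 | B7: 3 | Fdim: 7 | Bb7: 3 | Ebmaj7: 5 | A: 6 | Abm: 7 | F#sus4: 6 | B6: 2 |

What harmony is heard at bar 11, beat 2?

Beat 2 of bar 11 is beat (11−1)×3 + 2 = 32 overall.
Running totals: Fadd9 ends at 1, C#6 ends at 6, Eb ends at 9, F#7 ends at 11, Aadd9 ends at 16, Dbadd9 ends at 18, B7 ends at 21, Fdim ends at 28, Bb7 ends at 31, Ebmaj7 ends at 36.
Beat 32 falls within Ebmaj7.

Ebmaj7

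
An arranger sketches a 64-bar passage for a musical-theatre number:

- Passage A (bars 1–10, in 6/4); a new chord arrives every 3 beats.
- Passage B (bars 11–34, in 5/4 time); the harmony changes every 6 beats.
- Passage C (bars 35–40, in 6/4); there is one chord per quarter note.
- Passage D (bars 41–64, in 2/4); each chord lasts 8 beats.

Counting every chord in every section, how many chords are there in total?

82 chords

A has 60 beats and chords last 3 each, so 20 chords.
B has 120 beats and chords last 6 each, so 20 chords.
C has 36 beats and chords last 1 each, so 36 chords.
D has 48 beats and chords last 8 each, so 6 chords.
Total: 20 + 20 + 36 + 6 = 82.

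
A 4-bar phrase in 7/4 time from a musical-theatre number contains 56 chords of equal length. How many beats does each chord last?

4 bars × 7 beats/bar = 28 beats total.
28 beats ÷ 56 chords = 0.5 beats per chord.
(That is an eighth note.)

0.5 beats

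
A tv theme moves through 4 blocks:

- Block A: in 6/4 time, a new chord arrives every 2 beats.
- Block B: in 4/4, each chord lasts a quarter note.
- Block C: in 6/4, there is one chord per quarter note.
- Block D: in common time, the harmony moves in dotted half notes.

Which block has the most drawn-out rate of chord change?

Block D

A: 6/2 = 3 chords/bar.
B: 4/1 = 4 chords/bar.
C: 6/1 = 6 chords/bar.
D: 4/3 = 4/3 chords/bar.
Slowest is D at 4/3 chords/bar.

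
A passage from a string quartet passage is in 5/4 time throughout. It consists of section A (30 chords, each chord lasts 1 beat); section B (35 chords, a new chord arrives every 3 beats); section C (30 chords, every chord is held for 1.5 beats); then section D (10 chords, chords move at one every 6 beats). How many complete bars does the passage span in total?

A: 30 × 1 = 30 beats = 6 bars.
B: 35 × 3 = 105 beats = 21 bars.
C: 30 × 1.5 = 45 beats = 9 bars.
D: 10 × 6 = 60 beats = 12 bars.
Total: 6 + 21 + 9 + 12 = 48 bars.

48 bars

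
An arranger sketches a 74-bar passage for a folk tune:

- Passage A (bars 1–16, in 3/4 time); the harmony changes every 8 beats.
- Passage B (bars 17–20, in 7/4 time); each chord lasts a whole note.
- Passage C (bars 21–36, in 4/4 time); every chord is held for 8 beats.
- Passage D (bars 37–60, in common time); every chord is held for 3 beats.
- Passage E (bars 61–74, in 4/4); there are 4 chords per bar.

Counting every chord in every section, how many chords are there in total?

A has 48 beats and chords last 8 each, so 6 chords.
B has 28 beats and chords last 4 each, so 7 chords.
C has 64 beats and chords last 8 each, so 8 chords.
D has 96 beats and chords last 3 each, so 32 chords.
E has 56 beats and chords last 1 each, so 56 chords.
Total: 6 + 7 + 8 + 32 + 56 = 109.

109 chords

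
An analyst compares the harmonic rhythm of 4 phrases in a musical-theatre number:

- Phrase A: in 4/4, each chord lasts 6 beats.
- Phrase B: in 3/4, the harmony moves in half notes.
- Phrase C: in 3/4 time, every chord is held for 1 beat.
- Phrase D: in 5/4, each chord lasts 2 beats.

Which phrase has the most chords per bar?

Phrase C

A: 4 beats/bar ÷ 6 beats/chord = 2/3 chords/bar.
B: 3 beats/bar ÷ 2 beats/chord = 1.5 chords/bar.
C: 3 beats/bar ÷ 1 beat/chord = 3 chords/bar.
D: 5 beats/bar ÷ 2 beats/chord = 2.5 chords/bar.
Fastest is C at 3 chords/bar.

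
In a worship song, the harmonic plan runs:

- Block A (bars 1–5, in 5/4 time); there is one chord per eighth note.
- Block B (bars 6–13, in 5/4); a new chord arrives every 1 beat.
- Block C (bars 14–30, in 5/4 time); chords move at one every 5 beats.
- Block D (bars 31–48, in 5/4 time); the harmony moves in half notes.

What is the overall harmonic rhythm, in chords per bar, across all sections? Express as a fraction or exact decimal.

19/6 chords per bar

A: 5 bars of 5 beats is 25 beats; at 0.5 beats each that's 50 chords.
B: 8 bars of 5 beats is 40 beats; at 1 beat each that's 40 chords.
C: 17 bars of 5 beats is 85 beats; at 5 beats each that's 17 chords.
D: 18 bars of 5 beats is 90 beats; at 2 beats each that's 45 chords.
Overall: 152 chords over 48 bars → 152/48 = 19/6 chords per bar.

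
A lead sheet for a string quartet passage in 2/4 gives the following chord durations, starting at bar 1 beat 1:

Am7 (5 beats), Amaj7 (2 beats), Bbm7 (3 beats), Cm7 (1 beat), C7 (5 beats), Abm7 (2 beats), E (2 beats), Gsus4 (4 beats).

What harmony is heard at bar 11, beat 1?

Gsus4

Beat 1 of bar 11 is beat (11−1)×2 + 1 = 21 overall.
Running totals: Am7 ends at 5, Amaj7 ends at 7, Bbm7 ends at 10, Cm7 ends at 11, C7 ends at 16, Abm7 ends at 18, E ends at 20, Gsus4 ends at 24.
Beat 21 falls within Gsus4.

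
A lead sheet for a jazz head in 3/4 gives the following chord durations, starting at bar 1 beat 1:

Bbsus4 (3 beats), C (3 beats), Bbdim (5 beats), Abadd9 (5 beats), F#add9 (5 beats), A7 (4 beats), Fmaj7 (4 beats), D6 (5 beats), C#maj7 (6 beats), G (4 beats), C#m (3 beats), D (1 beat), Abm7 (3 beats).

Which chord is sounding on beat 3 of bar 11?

D6

Beat 3 of bar 11 is beat (11−1)×3 + 3 = 33 overall.
Running totals: Bbsus4 ends at 3, C ends at 6, Bbdim ends at 11, Abadd9 ends at 16, F#add9 ends at 21, A7 ends at 25, Fmaj7 ends at 29, D6 ends at 34.
Beat 33 falls within D6.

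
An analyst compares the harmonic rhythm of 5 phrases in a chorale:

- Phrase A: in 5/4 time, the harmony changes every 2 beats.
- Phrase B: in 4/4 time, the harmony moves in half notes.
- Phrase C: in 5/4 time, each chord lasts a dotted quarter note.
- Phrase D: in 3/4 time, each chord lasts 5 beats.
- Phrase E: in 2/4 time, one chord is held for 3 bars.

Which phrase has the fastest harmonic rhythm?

Phrase C

A: 5 beats/bar ÷ 2 beats/chord = 2.5 chords/bar.
B: 4 beats/bar ÷ 2 beats/chord = 2 chords/bar.
C: 5 beats/bar ÷ 1.5 beats/chord = 10/3 chords/bar.
D: 3 beats/bar ÷ 5 beats/chord = 0.6 chords/bar.
E: 2 beats/bar ÷ 6 beats/chord = 1/3 chords/bar.
Fastest is C at 10/3 chords/bar.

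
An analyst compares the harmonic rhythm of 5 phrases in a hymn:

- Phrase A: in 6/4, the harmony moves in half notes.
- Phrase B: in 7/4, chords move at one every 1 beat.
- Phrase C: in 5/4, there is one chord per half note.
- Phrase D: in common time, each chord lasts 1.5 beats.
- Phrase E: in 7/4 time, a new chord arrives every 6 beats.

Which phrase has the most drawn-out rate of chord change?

A: 6 beats/bar ÷ 2 beats/chord = 3 chords/bar.
B: 7 beats/bar ÷ 1 beat/chord = 7 chords/bar.
C: 5 beats/bar ÷ 2 beats/chord = 2.5 chords/bar.
D: 4 beats/bar ÷ 1.5 beats/chord = 8/3 chords/bar.
E: 7 beats/bar ÷ 6 beats/chord = 7/6 chords/bar.
Slowest is E at 7/6 chords/bar.

Phrase E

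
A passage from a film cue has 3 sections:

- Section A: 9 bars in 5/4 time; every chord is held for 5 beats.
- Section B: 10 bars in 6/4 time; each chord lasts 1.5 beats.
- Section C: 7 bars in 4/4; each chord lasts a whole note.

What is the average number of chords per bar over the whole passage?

A: 9 × 5 = 45 beats ÷ 5 = 9 chords.
B: 10 × 6 = 60 beats ÷ 1.5 = 40 chords.
C: 7 × 4 = 28 beats ÷ 4 = 7 chords.
Overall: 56 chords over 26 bars → 56/26 = 28/13 chords per bar.

28/13 chords per bar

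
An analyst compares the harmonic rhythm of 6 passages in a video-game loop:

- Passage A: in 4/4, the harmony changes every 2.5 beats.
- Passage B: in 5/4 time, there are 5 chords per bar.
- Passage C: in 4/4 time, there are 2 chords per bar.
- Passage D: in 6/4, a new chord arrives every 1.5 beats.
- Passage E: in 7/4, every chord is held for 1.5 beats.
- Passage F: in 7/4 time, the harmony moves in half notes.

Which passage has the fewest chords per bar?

A: 4/2.5 = 1.6 chords/bar.
B: 5/1 = 5 chords/bar.
C: 4/2 = 2 chords/bar.
D: 6/1.5 = 4 chords/bar.
E: 7/1.5 = 14/3 chords/bar.
F: 7/2 = 3.5 chords/bar.
Slowest is A at 1.6 chords/bar.

Passage A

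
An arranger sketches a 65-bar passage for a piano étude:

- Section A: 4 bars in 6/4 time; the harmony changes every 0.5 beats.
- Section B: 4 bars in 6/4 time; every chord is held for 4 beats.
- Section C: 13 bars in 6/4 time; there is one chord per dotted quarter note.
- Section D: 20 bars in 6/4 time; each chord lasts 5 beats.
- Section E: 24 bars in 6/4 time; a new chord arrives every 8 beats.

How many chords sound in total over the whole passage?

A: 4 bars × 6 beats = 24 beats; 0.5 beats/chord → 48 chords.
B: 4 bars × 6 beats = 24 beats; 4 beats/chord → 6 chords.
C: 13 bars × 6 beats = 78 beats; 1.5 beats/chord → 52 chords.
D: 20 bars × 6 beats = 120 beats; 5 beats/chord → 24 chords.
E: 24 bars × 6 beats = 144 beats; 8 beats/chord → 18 chords.
Total: 48 + 6 + 52 + 24 + 18 = 148.

148 chords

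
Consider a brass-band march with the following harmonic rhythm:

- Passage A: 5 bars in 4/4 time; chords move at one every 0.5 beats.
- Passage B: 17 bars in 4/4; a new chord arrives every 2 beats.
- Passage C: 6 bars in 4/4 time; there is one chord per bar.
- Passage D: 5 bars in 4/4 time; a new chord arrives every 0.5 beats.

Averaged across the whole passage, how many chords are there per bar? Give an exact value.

40/11 chords per bar

A: 5 × 4 = 20 beats ÷ 0.5 = 40 chords.
B: 17 × 4 = 68 beats ÷ 2 = 34 chords.
C: 6 × 4 = 24 beats ÷ 4 = 6 chords.
D: 5 × 4 = 20 beats ÷ 0.5 = 40 chords.
Overall: 120 chords over 33 bars → 120/33 = 40/11 chords per bar.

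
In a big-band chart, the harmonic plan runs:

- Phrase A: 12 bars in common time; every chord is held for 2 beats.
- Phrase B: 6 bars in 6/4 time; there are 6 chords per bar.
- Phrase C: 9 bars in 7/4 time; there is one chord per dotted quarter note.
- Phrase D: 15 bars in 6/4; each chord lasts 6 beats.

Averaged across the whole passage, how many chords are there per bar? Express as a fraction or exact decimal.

39/14 chords per bar

A: 12 × 4 = 48 beats ÷ 2 = 24 chords.
B: 6 × 6 = 36 beats ÷ 1 = 36 chords.
C: 9 × 7 = 63 beats ÷ 1.5 = 42 chords.
D: 15 × 6 = 90 beats ÷ 6 = 15 chords.
Overall: 117 chords over 42 bars → 117/42 = 39/14 chords per bar.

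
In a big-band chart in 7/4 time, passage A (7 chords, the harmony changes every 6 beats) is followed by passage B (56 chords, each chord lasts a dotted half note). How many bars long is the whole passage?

30 bars

A: 7 × 6 = 42 beats = 6 bars.
B: 56 × 3 = 168 beats = 24 bars.
Total: 6 + 24 = 30 bars.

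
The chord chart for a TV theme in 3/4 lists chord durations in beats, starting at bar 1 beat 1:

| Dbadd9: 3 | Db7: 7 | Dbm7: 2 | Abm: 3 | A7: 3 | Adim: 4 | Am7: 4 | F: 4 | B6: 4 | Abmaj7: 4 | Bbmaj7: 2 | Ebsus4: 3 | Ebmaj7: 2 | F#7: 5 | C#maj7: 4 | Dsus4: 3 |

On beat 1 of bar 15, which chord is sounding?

Ebsus4

Beat 1 of bar 15 is beat (15−1)×3 + 1 = 43 overall.
Running totals: Dbadd9 ends at 3, Db7 ends at 10, Dbm7 ends at 12, Abm ends at 15, A7 ends at 18, Adim ends at 22, Am7 ends at 26, F ends at 30, B6 ends at 34, Abmaj7 ends at 38, Bbmaj7 ends at 40, Ebsus4 ends at 43.
Beat 43 falls within Ebsus4.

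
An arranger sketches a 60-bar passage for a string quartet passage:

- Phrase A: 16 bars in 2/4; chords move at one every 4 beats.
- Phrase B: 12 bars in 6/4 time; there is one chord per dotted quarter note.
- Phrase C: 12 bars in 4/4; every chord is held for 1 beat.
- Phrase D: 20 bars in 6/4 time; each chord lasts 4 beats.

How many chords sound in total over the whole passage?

A: 16 bars × 2 beats = 32 beats; 4 beats/chord → 8 chords.
B: 12 bars × 6 beats = 72 beats; 1.5 beats/chord → 48 chords.
C: 12 bars × 4 beats = 48 beats; 1 beat/chord → 48 chords.
D: 20 bars × 6 beats = 120 beats; 4 beats/chord → 30 chords.
Total: 8 + 48 + 48 + 30 = 134.

134 chords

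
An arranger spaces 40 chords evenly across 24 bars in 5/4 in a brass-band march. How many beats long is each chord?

24 bars × 5 beats/bar = 120 beats total.
120 beats ÷ 40 chords = 3 beats per chord.
(That is a dotted half note.)

3 beats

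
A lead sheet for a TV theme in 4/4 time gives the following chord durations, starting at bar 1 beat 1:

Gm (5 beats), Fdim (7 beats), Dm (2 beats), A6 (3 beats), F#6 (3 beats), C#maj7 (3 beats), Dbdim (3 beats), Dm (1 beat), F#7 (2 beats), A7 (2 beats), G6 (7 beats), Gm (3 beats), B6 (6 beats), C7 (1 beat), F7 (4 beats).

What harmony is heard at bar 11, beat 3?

B6

Beat 3 of bar 11 is beat (11−1)×4 + 3 = 43 overall.
Running totals: Gm ends at 5, Fdim ends at 12, Dm ends at 14, A6 ends at 17, F#6 ends at 20, C#maj7 ends at 23, Dbdim ends at 26, Dm ends at 27, F#7 ends at 29, A7 ends at 31, G6 ends at 38, Gm ends at 41, B6 ends at 47.
Beat 43 falls within B6.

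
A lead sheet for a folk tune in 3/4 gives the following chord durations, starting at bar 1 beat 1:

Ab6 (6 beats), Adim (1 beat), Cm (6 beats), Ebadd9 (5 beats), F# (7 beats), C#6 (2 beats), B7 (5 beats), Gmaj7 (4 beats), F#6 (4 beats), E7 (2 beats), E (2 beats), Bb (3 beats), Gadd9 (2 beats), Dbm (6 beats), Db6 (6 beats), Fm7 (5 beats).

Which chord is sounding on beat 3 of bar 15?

Beat 3 of bar 15 is beat (15−1)×3 + 3 = 45 overall.
Running totals: Ab6 ends at 6, Adim ends at 7, Cm ends at 13, Ebadd9 ends at 18, F# ends at 25, C#6 ends at 27, B7 ends at 32, Gmaj7 ends at 36, F#6 ends at 40, E7 ends at 42, E ends at 44, Bb ends at 47.
Beat 45 falls within Bb.

Bb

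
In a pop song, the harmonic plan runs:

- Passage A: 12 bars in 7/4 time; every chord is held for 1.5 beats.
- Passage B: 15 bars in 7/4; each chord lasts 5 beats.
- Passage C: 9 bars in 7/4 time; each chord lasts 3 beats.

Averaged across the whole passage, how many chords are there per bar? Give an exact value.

A: 12 × 7 = 84 beats ÷ 1.5 = 56 chords.
B: 15 × 7 = 105 beats ÷ 5 = 21 chords.
C: 9 × 7 = 63 beats ÷ 3 = 21 chords.
Overall: 98 chords over 36 bars → 98/36 = 49/18 chords per bar.

49/18 chords per bar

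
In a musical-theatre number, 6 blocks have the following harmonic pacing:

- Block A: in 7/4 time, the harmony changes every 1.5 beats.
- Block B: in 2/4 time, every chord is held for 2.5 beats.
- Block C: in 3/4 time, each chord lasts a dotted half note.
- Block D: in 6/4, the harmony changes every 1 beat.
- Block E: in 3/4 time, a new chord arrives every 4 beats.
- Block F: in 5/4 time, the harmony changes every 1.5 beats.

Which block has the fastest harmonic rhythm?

A: each chord is 1.5 beats in 7/4, so 14/3 per bar.
B: each chord is 2.5 beats in 2/4, so 0.8 per bar.
C: each chord is 3 beats in 3/4, so 1 per bar.
D: each chord is 1 beat in 6/4, so 6 per bar.
E: each chord is 4 beats in 3/4, so 0.75 per bar.
F: each chord is 1.5 beats in 5/4, so 10/3 per bar.
Fastest is D at 6 chords/bar.

Block D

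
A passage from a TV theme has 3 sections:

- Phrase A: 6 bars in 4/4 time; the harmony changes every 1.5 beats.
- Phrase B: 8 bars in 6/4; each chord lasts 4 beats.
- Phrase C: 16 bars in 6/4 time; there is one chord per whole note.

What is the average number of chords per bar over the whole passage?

26/15 chords per bar

A: 6 bars of 4 beats is 24 beats; at 1.5 beats each that's 16 chords.
B: 8 bars of 6 beats is 48 beats; at 4 beats each that's 12 chords.
C: 16 bars of 6 beats is 96 beats; at 4 beats each that's 24 chords.
Overall: 52 chords over 30 bars → 52/30 = 26/15 chords per bar.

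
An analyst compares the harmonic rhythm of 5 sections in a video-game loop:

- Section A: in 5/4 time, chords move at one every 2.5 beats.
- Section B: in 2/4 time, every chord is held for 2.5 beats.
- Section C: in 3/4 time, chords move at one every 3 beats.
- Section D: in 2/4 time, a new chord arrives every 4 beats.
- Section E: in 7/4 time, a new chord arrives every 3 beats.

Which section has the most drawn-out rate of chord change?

A: 5 beats/bar ÷ 2.5 beats/chord = 2 chords/bar.
B: 2 beats/bar ÷ 2.5 beats/chord = 0.8 chords/bar.
C: 3 beats/bar ÷ 3 beats/chord = 1 chord/bar.
D: 2 beats/bar ÷ 4 beats/chord = 0.5 chords/bar.
E: 7 beats/bar ÷ 3 beats/chord = 7/3 chords/bar.
Slowest is D at 0.5 chords/bar.

Section D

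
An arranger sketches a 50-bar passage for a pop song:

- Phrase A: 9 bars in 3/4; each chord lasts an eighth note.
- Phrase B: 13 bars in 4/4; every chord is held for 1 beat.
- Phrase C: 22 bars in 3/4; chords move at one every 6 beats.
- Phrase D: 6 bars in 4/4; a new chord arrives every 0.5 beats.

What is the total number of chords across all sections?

165 chords

A: 9 bars × 3 beats = 27 beats; 0.5 beats/chord → 54 chords.
B: 13 bars × 4 beats = 52 beats; 1 beat/chord → 52 chords.
C: 22 bars × 3 beats = 66 beats; 6 beats/chord → 11 chords.
D: 6 bars × 4 beats = 24 beats; 0.5 beats/chord → 48 chords.
Total: 54 + 52 + 11 + 48 = 165.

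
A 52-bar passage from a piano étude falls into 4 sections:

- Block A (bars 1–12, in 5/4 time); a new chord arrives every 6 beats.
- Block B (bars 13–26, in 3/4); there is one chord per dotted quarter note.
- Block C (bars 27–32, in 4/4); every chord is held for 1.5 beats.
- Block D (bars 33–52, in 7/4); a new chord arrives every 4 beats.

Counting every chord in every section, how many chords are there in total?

89 chords

A has 60 beats and chords last 6 each, so 10 chords.
B has 42 beats and chords last 1.5 each, so 28 chords.
C has 24 beats and chords last 1.5 each, so 16 chords.
D has 140 beats and chords last 4 each, so 35 chords.
Total: 10 + 28 + 16 + 35 = 89.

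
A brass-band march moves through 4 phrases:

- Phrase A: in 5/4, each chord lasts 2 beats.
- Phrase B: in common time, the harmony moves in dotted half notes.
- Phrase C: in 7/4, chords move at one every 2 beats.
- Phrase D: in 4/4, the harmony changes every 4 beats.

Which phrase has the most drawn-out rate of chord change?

Phrase D

A: 5/2 = 2.5 chords/bar.
B: 4/3 = 4/3 chords/bar.
C: 7/2 = 3.5 chords/bar.
D: 4/4 = 1 chord/bar.
Slowest is D at 1 chords/bar.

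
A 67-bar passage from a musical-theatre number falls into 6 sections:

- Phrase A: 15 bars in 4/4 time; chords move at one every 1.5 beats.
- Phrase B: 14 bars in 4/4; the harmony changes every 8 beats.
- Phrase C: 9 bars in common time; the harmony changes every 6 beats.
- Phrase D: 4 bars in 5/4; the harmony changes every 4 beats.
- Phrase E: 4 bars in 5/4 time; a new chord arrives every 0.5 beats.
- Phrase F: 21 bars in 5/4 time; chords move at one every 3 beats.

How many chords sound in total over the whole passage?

133 chords

A: 15·4 = 60 beats, 60/1.5 = 40 chords.
B: 14·4 = 56 beats, 56/8 = 7 chords.
C: 9·4 = 36 beats, 36/6 = 6 chords.
D: 4·5 = 20 beats, 20/4 = 5 chords.
E: 4·5 = 20 beats, 20/0.5 = 40 chords.
F: 21·5 = 105 beats, 105/3 = 35 chords.
Total: 40 + 7 + 6 + 5 + 40 + 35 = 133.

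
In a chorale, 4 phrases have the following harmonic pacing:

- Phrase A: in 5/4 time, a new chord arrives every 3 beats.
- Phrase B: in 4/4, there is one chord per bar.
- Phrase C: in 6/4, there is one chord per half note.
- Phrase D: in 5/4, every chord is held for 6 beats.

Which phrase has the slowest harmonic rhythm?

Phrase D

A: 5/3 = 5/3 chords/bar.
B: 4/4 = 1 chord/bar.
C: 6/2 = 3 chords/bar.
D: 5/6 = 5/6 chords/bar.
Slowest is D at 5/6 chords/bar.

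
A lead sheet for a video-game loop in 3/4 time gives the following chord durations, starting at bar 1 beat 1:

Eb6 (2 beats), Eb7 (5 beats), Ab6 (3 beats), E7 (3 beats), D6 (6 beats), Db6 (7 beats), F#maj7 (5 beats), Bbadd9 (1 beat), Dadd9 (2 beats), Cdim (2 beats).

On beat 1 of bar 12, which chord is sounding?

Dadd9

Beat 1 of bar 12 is beat (12−1)×3 + 1 = 34 overall.
Running totals: Eb6 ends at 2, Eb7 ends at 7, Ab6 ends at 10, E7 ends at 13, D6 ends at 19, Db6 ends at 26, F#maj7 ends at 31, Bbadd9 ends at 32, Dadd9 ends at 34.
Beat 34 falls within Dadd9.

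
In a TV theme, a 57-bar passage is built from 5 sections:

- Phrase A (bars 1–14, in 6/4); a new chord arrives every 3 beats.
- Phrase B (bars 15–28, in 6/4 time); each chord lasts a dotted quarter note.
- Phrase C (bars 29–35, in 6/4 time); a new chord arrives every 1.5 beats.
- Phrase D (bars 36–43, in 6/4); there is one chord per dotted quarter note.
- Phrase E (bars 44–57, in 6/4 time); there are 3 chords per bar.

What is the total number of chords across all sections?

186 chords

A has 84 beats and chords last 3 each, so 28 chords.
B has 84 beats and chords last 1.5 each, so 56 chords.
C has 42 beats and chords last 1.5 each, so 28 chords.
D has 48 beats and chords last 1.5 each, so 32 chords.
E has 84 beats and chords last 2 each, so 42 chords.
Total: 28 + 56 + 28 + 32 + 42 = 186.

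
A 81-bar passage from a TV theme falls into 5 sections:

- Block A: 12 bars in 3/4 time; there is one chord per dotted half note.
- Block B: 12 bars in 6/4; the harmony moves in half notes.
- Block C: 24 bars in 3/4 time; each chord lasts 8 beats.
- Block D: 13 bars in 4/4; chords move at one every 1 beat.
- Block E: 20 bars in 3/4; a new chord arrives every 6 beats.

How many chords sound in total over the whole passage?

119 chords

A: 12 bars × 3 beats = 36 beats; 3 beats/chord → 12 chords.
B: 12 bars × 6 beats = 72 beats; 2 beats/chord → 36 chords.
C: 24 bars × 3 beats = 72 beats; 8 beats/chord → 9 chords.
D: 13 bars × 4 beats = 52 beats; 1 beat/chord → 52 chords.
E: 20 bars × 3 beats = 60 beats; 6 beats/chord → 10 chords.
Total: 12 + 36 + 9 + 52 + 10 = 119.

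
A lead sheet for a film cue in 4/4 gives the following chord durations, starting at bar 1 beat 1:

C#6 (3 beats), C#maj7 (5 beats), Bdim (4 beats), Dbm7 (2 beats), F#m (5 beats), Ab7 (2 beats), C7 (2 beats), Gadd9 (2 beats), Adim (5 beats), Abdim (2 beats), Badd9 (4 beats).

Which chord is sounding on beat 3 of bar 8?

Abdim

Beat 3 of bar 8 is beat (8−1)×4 + 3 = 31 overall.
Running totals: C#6 ends at 3, C#maj7 ends at 8, Bdim ends at 12, Dbm7 ends at 14, F#m ends at 19, Ab7 ends at 21, C7 ends at 23, Gadd9 ends at 25, Adim ends at 30, Abdim ends at 32.
Beat 31 falls within Abdim.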